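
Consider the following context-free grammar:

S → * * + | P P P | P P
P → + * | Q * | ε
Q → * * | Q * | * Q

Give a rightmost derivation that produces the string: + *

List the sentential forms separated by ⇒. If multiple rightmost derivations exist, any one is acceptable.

S ⇒ P P ⇒ P + * ⇒ + *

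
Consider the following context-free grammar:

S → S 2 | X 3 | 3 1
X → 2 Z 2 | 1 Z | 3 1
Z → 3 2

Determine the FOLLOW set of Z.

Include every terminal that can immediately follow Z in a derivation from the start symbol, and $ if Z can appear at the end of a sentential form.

We compute FOLLOW(Z) using the standard algorithm.
FOLLOW(S) starts with {$}.
FIRST(S) = {1, 2, 3}
FIRST(X) = {1, 2, 3}
FIRST(Z) = {3}
FOLLOW(S) = {$, 2}
FOLLOW(X) = {3}
FOLLOW(Z) = {2, 3}
Therefore, FOLLOW(Z) = {2, 3}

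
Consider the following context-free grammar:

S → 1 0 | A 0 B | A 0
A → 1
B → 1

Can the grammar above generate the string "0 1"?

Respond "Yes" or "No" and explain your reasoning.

No - no valid derivation exists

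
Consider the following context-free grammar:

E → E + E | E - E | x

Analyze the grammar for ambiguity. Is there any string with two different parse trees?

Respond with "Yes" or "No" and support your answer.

Yes - the string 'x - x - x + x + x - x' has two distinct parse trees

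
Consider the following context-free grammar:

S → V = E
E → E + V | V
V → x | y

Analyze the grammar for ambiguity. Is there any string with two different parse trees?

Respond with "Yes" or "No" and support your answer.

No - the grammar is unambiguous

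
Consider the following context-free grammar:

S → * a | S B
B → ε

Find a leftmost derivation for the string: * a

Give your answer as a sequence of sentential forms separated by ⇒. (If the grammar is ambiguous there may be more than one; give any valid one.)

S ⇒ S B ⇒ S B B ⇒ * a B B ⇒ * a B ⇒ * a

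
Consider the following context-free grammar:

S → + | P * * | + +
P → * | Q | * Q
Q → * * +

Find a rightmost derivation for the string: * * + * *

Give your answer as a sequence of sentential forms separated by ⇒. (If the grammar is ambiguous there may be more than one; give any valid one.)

S ⇒ P * * ⇒ Q * * ⇒ * * + * *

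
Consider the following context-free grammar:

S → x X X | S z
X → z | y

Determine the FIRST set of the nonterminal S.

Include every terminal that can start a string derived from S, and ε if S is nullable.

We compute FIRST(S) using the standard algorithm.
FIRST(S) = {x}
FIRST(X) = {y, z}
Therefore, FIRST(S) = {x}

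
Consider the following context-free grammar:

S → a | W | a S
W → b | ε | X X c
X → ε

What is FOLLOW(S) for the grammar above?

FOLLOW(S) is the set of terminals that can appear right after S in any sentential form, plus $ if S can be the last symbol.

We compute FOLLOW(S) using the standard algorithm.
FOLLOW(S) starts with {$}.
FIRST(S) = {a, b, c, ε}
FIRST(W) = {b, c, ε}
FIRST(X) = {ε}
FOLLOW(S) = {$}
FOLLOW(W) = {$}
FOLLOW(X) = {c}
Therefore, FOLLOW(S) = {$}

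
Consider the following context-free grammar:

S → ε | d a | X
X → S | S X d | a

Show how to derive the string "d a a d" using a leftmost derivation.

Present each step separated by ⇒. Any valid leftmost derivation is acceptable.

S ⇒ X ⇒ S ⇒ X ⇒ S X d ⇒ d a X d ⇒ d a a d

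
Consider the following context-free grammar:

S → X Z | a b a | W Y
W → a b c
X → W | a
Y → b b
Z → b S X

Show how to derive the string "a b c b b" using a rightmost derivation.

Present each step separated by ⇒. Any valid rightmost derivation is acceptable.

S ⇒ W Y ⇒ W b b ⇒ a b c b b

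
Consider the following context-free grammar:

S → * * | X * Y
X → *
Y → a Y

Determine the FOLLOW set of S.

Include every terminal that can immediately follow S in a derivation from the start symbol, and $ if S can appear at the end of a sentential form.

We compute FOLLOW(S) using the standard algorithm.
FOLLOW(S) starts with {$}.
FIRST(S) = {*}
FIRST(X) = {*}
FIRST(Y) = {a}
FOLLOW(S) = {$}
FOLLOW(X) = {*}
FOLLOW(Y) = {$}
Therefore, FOLLOW(S) = {$}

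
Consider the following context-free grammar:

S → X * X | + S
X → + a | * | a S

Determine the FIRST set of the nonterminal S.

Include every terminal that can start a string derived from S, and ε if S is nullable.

We compute FIRST(S) using the standard algorithm.
FIRST(S) = {*, +, a}
FIRST(X) = {*, +, a}
Therefore, FIRST(S) = {*, +, a}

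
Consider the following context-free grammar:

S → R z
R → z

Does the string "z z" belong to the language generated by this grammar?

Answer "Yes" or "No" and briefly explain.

Yes - a valid derivation exists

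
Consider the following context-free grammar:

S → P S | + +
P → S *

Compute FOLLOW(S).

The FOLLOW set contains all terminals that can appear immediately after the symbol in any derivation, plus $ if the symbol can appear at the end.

We compute FOLLOW(S) using the standard algorithm.
FOLLOW(S) starts with {$}.
FIRST(P) = {+}
FIRST(S) = {+}
FOLLOW(P) = {+}
FOLLOW(S) = {$, *}
Therefore, FOLLOW(S) = {$, *}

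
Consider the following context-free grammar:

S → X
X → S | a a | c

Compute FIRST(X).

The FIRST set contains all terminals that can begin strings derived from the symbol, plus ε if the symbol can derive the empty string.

We compute FIRST(X) using the standard algorithm.
FIRST(S) = {a, c}
FIRST(X) = {a, c}
Therefore, FIRST(X) = {a, c}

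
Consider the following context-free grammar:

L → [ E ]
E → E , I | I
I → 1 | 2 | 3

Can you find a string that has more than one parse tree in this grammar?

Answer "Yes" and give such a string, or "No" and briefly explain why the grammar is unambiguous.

No - the grammar is unambiguous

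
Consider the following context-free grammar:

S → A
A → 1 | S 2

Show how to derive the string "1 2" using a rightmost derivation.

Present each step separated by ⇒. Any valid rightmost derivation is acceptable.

S ⇒ A ⇒ S 2 ⇒ A 2 ⇒ 1 2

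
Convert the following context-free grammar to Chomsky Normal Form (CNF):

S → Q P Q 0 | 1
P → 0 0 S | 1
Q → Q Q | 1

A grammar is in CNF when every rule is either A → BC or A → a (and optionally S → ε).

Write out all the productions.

T0 → 0; S → 1; P → 1; Q → 1; S → Q X0; X0 → P X1; X1 → Q T0; P → T0 X2; X2 → T0 S; Q → Q Q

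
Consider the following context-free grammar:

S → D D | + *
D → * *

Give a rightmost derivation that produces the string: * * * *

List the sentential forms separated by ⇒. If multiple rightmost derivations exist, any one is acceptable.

S ⇒ D D ⇒ D * * ⇒ * * * *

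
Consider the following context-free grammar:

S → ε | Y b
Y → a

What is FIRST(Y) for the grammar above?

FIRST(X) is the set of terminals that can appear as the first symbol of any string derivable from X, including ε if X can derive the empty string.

We compute FIRST(Y) using the standard algorithm.
FIRST(S) = {a, ε}
FIRST(Y) = {a}
Therefore, FIRST(Y) = {a}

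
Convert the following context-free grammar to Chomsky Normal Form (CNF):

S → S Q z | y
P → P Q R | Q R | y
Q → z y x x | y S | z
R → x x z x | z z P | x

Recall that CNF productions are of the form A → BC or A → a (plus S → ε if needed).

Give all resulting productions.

TZ → z; S → y; P → y; TY → y; TX → x; Q → z; R → x; S → S X0; X0 → Q TZ; P → P X1; X1 → Q R; P → Q R; Q → TZ X2; X2 → TY X3; X3 → TX TX; Q → TY S; R → TX X4; X4 → TX X5; X5 → TZ TX; R → TZ X6; X6 → TZ P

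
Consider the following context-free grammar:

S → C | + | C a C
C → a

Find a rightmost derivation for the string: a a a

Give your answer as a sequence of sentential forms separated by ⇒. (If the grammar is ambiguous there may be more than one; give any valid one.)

S ⇒ C a C ⇒ C a a ⇒ a a a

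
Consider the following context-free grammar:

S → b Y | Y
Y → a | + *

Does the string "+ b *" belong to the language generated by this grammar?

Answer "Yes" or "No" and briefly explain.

No - no valid derivation exists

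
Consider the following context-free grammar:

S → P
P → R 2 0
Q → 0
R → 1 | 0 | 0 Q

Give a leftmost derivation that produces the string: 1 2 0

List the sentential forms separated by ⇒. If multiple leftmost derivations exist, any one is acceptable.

S ⇒ P ⇒ R 2 0 ⇒ 1 2 0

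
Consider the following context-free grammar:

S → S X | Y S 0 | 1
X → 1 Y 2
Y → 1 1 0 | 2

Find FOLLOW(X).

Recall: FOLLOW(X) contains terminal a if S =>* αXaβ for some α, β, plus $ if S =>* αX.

We compute FOLLOW(X) using the standard algorithm.
FOLLOW(S) starts with {$}.
FIRST(S) = {1, 2}
FIRST(X) = {1}
FIRST(Y) = {1, 2}
FOLLOW(S) = {$, 0, 1}
FOLLOW(X) = {$, 0, 1}
FOLLOW(Y) = {1, 2}
Therefore, FOLLOW(X) = {$, 0, 1}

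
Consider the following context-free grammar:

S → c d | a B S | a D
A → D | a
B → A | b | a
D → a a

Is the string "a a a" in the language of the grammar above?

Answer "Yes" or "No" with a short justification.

Yes - a valid derivation exists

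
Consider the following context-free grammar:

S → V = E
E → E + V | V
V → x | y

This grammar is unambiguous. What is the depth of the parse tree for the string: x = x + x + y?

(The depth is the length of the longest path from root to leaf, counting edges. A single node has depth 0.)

5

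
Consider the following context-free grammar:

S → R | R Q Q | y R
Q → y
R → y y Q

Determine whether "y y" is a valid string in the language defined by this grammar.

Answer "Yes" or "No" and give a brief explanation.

No - no valid derivation exists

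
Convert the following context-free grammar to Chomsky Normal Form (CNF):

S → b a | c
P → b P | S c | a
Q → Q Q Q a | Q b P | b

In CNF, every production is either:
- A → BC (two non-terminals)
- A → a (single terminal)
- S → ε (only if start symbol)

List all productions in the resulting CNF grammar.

TB → b; TA → a; S → c; TC → c; P → a; Q → b; S → TB TA; P → TB P; P → S TC; Q → Q X0; X0 → Q X1; X1 → Q TA; Q → Q X2; X2 → TB P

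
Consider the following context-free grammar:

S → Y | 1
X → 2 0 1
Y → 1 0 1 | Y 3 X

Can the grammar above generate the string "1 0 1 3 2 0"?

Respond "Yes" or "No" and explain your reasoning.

No - no valid derivation exists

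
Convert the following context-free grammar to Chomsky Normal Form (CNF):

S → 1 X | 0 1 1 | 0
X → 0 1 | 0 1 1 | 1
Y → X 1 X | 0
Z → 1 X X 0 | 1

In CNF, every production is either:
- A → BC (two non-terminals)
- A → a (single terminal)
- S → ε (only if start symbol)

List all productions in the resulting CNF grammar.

T1 → 1; T0 → 0; S → 0; X → 1; Y → 0; Z → 1; S → T1 X; S → T0 X0; X0 → T1 T1; X → T0 T1; X → T0 X1; X1 → T1 T1; Y → X X2; X2 → T1 X; Z → T1 X3; X3 → X X4; X4 → X T0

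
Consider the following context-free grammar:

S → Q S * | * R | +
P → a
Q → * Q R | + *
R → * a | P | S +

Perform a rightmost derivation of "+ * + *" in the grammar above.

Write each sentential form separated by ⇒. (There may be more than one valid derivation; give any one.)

S ⇒ Q S * ⇒ Q + * ⇒ + * + *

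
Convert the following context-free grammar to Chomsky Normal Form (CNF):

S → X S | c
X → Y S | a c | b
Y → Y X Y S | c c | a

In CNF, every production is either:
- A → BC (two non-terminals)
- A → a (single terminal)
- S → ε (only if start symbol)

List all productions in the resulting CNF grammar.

S → c; TA → a; TC → c; X → b; Y → a; S → X S; X → Y S; X → TA TC; Y → Y X0; X0 → X X1; X1 → Y S; Y → TC TC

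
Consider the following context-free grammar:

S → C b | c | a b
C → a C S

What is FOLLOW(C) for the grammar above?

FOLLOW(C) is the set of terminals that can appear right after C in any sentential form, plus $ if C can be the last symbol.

We compute FOLLOW(C) using the standard algorithm.
FOLLOW(S) starts with {$}.
FIRST(C) = {a}
FIRST(S) = {a, c}
FOLLOW(C) = {a, b, c}
FOLLOW(S) = {$, a, b, c}
Therefore, FOLLOW(C) = {a, b, c}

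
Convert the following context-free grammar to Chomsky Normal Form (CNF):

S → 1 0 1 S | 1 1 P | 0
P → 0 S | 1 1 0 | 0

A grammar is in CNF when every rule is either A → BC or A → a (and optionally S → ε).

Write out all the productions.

T1 → 1; T0 → 0; S → 0; P → 0; S → T1 X0; X0 → T0 X1; X1 → T1 S; S → T1 X2; X2 → T1 P; P → T0 S; P → T1 X3; X3 → T1 T0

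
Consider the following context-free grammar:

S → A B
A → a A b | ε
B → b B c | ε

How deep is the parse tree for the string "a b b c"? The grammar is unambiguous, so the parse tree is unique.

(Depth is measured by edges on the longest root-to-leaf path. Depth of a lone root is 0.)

3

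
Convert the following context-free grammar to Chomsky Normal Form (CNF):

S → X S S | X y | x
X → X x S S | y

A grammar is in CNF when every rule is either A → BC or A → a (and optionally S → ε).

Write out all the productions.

TY → y; S → x; TX → x; X → y; S → X X0; X0 → S S; S → X TY; X → X X1; X1 → TX X2; X2 → S S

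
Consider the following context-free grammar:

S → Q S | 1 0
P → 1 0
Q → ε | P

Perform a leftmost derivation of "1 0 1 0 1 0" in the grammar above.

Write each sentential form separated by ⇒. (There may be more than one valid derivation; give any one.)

S ⇒ Q S ⇒ P S ⇒ 1 0 S ⇒ 1 0 Q S ⇒ 1 0 P S ⇒ 1 0 1 0 S ⇒ 1 0 1 0 1 0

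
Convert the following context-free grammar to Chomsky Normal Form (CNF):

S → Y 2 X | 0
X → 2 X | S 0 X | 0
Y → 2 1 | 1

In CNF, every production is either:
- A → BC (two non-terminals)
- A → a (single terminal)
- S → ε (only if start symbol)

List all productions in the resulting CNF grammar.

T2 → 2; S → 0; T0 → 0; X → 0; T1 → 1; Y → 1; S → Y X0; X0 → T2 X; X → T2 X; X → S X1; X1 → T0 X; Y → T2 T1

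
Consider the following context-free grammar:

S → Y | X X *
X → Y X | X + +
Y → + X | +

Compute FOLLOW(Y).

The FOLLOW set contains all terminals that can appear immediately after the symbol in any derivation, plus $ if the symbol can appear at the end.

We compute FOLLOW(Y) using the standard algorithm.
FOLLOW(S) starts with {$}.
FIRST(S) = {+}
FIRST(X) = {+}
FIRST(Y) = {+}
FOLLOW(S) = {$}
FOLLOW(X) = {$, *, +}
FOLLOW(Y) = {$, +}
Therefore, FOLLOW(Y) = {$, +}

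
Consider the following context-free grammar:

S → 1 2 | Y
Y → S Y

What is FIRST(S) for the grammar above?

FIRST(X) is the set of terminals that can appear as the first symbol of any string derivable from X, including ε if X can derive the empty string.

We compute FIRST(S) using the standard algorithm.
FIRST(S) = {1}
FIRST(Y) = {1}
Therefore, FIRST(S) = {1}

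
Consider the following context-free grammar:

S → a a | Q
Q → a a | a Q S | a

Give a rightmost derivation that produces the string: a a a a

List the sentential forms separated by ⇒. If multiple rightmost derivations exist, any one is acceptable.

S ⇒ Q ⇒ a Q S ⇒ a Q a a ⇒ a a a a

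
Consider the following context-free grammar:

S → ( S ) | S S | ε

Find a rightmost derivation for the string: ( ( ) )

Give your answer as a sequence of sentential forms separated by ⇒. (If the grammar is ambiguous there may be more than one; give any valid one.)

S ⇒ ( S ) ⇒ ( ( S ) ) ⇒ ( ( ) )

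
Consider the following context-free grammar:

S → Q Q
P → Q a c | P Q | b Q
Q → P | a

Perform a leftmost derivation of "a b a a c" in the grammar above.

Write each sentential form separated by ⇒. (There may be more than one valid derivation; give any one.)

S ⇒ Q Q ⇒ a Q ⇒ a P ⇒ a b Q ⇒ a b P ⇒ a b Q a c ⇒ a b a a c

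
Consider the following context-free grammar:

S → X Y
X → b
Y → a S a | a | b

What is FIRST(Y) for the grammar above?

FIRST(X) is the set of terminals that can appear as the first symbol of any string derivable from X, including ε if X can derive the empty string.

We compute FIRST(Y) using the standard algorithm.
FIRST(S) = {b}
FIRST(X) = {b}
FIRST(Y) = {a, b}
Therefore, FIRST(Y) = {a, b}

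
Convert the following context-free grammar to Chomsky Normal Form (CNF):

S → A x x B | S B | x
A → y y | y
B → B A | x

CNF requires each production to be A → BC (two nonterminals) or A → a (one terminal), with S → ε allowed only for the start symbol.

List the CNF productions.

TX → x; S → x; TY → y; A → y; B → x; S → A X0; X0 → TX X1; X1 → TX B; S → S B; A → TY TY; B → B A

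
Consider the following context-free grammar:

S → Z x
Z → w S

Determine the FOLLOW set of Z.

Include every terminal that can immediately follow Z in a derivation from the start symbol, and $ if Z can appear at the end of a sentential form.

We compute FOLLOW(Z) using the standard algorithm.
FOLLOW(S) starts with {$}.
FIRST(S) = {w}
FIRST(Z) = {w}
FOLLOW(S) = {$, x}
FOLLOW(Z) = {x}
Therefore, FOLLOW(Z) = {x}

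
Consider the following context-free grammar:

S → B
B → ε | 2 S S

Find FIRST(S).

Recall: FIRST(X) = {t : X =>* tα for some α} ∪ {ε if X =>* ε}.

We compute FIRST(S) using the standard algorithm.
FIRST(B) = {2, ε}
FIRST(S) = {2, ε}
Therefore, FIRST(S) = {2, ε}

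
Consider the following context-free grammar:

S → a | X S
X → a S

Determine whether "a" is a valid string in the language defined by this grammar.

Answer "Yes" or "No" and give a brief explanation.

Yes - a valid derivation exists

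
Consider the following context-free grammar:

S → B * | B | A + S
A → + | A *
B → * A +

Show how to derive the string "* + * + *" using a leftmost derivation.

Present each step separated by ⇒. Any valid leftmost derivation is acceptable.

S ⇒ B * ⇒ * A + * ⇒ * A * + * ⇒ * + * + *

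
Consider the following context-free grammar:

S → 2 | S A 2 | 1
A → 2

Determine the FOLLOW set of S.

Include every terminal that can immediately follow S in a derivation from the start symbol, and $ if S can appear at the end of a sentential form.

We compute FOLLOW(S) using the standard algorithm.
FOLLOW(S) starts with {$}.
FIRST(A) = {2}
FIRST(S) = {1, 2}
FOLLOW(A) = {2}
FOLLOW(S) = {$, 2}
Therefore, FOLLOW(S) = {$, 2}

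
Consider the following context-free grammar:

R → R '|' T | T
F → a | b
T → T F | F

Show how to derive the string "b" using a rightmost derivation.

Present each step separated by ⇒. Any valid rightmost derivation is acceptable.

R ⇒ T ⇒ F ⇒ b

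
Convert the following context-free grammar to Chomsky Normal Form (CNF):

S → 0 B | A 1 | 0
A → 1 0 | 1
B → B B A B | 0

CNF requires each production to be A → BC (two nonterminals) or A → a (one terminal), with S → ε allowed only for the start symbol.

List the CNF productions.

T0 → 0; T1 → 1; S → 0; A → 1; B → 0; S → T0 B; S → A T1; A → T1 T0; B → B X0; X0 → B X1; X1 → A B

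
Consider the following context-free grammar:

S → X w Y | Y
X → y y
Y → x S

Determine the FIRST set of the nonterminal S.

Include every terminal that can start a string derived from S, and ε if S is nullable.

We compute FIRST(S) using the standard algorithm.
FIRST(S) = {x, y}
FIRST(X) = {y}
FIRST(Y) = {x}
Therefore, FIRST(S) = {x, y}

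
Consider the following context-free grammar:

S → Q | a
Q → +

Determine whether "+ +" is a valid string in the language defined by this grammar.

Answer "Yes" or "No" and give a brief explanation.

No - no valid derivation exists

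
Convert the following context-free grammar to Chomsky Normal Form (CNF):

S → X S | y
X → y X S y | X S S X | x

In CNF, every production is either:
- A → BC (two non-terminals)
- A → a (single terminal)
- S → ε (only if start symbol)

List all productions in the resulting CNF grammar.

S → y; TY → y; X → x; S → X S; X → TY X0; X0 → X X1; X1 → S TY; X → X X2; X2 → S X3; X3 → S X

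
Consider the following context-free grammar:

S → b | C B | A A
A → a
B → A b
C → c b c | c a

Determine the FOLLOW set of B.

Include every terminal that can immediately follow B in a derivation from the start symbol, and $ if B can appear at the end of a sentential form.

We compute FOLLOW(B) using the standard algorithm.
FOLLOW(S) starts with {$}.
FIRST(A) = {a}
FIRST(B) = {a}
FIRST(C) = {c}
FIRST(S) = {a, b, c}
FOLLOW(A) = {$, a, b}
FOLLOW(B) = {$}
FOLLOW(C) = {a}
FOLLOW(S) = {$}
Therefore, FOLLOW(B) = {$}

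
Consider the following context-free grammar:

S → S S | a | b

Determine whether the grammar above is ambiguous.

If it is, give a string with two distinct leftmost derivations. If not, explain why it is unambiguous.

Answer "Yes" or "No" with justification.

Yes - the string 'b a b b' has two distinct leftmost derivations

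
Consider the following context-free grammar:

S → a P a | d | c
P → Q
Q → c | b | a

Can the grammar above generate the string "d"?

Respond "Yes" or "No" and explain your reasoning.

Yes - a valid derivation exists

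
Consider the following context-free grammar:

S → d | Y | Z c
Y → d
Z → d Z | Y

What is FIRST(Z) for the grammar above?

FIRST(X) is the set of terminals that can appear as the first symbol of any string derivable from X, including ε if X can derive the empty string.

We compute FIRST(Z) using the standard algorithm.
FIRST(S) = {d}
FIRST(Y) = {d}
FIRST(Z) = {d}
Therefore, FIRST(Z) = {d}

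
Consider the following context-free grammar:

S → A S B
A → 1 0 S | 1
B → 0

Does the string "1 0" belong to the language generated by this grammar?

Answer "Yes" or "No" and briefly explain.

No - no valid derivation exists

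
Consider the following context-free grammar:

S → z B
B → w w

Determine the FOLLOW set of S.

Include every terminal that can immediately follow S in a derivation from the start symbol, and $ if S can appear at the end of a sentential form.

We compute FOLLOW(S) using the standard algorithm.
FOLLOW(S) starts with {$}.
FIRST(B) = {w}
FIRST(S) = {z}
FOLLOW(B) = {$}
FOLLOW(S) = {$}
Therefore, FOLLOW(S) = {$}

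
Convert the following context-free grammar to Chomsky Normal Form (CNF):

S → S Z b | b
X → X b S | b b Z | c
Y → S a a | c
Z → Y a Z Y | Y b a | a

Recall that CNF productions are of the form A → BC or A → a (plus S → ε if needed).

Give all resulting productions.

TB → b; S → b; X → c; TA → a; Y → c; Z → a; S → S X0; X0 → Z TB; X → X X1; X1 → TB S; X → TB X2; X2 → TB Z; Y → S X3; X3 → TA TA; Z → Y X4; X4 → TA X5; X5 → Z Y; Z → Y X6; X6 → TB TA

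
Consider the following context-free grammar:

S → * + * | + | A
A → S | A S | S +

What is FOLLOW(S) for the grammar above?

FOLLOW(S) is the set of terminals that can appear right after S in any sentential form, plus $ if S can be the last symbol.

We compute FOLLOW(S) using the standard algorithm.
FOLLOW(S) starts with {$}.
FIRST(A) = {*, +}
FIRST(S) = {*, +}
FOLLOW(A) = {$, *, +}
FOLLOW(S) = {$, *, +}
Therefore, FOLLOW(S) = {$, *, +}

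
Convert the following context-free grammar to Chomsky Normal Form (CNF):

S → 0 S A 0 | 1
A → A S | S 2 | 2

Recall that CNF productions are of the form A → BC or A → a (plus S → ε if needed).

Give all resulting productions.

T0 → 0; S → 1; T2 → 2; A → 2; S → T0 X0; X0 → S X1; X1 → A T0; A → A S; A → S T2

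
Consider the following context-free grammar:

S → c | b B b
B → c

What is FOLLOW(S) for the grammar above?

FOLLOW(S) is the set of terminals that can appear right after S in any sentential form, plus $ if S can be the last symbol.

We compute FOLLOW(S) using the standard algorithm.
FOLLOW(S) starts with {$}.
FIRST(B) = {c}
FIRST(S) = {b, c}
FOLLOW(B) = {b}
FOLLOW(S) = {$}
Therefore, FOLLOW(S) = {$}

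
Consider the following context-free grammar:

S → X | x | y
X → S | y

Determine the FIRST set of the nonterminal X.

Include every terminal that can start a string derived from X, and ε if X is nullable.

We compute FIRST(X) using the standard algorithm.
FIRST(S) = {x, y}
FIRST(X) = {x, y}
Therefore, FIRST(X) = {x, y}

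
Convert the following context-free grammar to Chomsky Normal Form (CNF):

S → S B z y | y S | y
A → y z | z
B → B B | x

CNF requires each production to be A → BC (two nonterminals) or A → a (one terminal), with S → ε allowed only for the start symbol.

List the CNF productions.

TZ → z; TY → y; S → y; A → z; B → x; S → S X0; X0 → B X1; X1 → TZ TY; S → TY S; A → TY TZ; B → B B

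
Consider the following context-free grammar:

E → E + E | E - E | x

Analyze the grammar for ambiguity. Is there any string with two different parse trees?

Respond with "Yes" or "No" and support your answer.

Yes - the string 'x - x - x - x + x' has two distinct parse trees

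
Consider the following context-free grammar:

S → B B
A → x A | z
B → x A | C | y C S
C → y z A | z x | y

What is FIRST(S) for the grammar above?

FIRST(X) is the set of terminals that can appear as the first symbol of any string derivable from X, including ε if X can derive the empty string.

We compute FIRST(S) using the standard algorithm.
FIRST(A) = {x, z}
FIRST(B) = {x, y, z}
FIRST(C) = {y, z}
FIRST(S) = {x, y, z}
Therefore, FIRST(S) = {x, y, z}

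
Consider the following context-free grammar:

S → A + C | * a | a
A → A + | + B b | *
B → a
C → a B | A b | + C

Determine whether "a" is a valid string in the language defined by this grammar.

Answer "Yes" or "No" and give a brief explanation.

Yes - a valid derivation exists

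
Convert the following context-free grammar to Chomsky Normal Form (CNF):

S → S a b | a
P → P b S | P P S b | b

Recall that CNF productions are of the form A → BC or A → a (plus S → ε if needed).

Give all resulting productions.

TA → a; TB → b; S → a; P → b; S → S X0; X0 → TA TB; P → P X1; X1 → TB S; P → P X2; X2 → P X3; X3 → S TB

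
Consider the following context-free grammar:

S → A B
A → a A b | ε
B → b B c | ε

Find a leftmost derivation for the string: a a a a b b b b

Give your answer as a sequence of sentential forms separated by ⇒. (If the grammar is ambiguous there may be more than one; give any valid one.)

S ⇒ A B ⇒ a A b B ⇒ a a A b b B ⇒ a a a A b b b B ⇒ a a a a A b b b b B ⇒ a a a a b b b b B ⇒ a a a a b b b b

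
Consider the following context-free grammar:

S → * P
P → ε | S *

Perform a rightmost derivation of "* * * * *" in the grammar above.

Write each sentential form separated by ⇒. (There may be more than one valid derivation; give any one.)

S ⇒ * P ⇒ * S * ⇒ * * P * ⇒ * * S * * ⇒ * * * P * * ⇒ * * * * *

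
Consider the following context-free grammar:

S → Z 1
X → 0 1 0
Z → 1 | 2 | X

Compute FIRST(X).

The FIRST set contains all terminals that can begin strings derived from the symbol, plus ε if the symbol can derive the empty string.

We compute FIRST(X) using the standard algorithm.
FIRST(S) = {0, 1, 2}
FIRST(X) = {0}
FIRST(Z) = {0, 1, 2}
Therefore, FIRST(X) = {0}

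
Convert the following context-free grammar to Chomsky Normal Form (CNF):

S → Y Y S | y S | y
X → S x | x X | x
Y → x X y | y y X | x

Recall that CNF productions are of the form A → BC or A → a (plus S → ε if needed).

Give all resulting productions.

TY → y; S → y; TX → x; X → x; Y → x; S → Y X0; X0 → Y S; S → TY S; X → S TX; X → TX X; Y → TX X1; X1 → X TY; Y → TY X2; X2 → TY X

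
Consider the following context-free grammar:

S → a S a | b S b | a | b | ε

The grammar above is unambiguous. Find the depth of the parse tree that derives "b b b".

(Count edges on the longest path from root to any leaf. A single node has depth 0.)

2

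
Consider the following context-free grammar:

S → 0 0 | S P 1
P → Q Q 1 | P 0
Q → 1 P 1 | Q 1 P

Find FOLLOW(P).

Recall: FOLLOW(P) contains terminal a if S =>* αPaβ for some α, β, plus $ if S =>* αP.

We compute FOLLOW(P) using the standard algorithm.
FOLLOW(S) starts with {$}.
FIRST(P) = {1}
FIRST(Q) = {1}
FIRST(S) = {0}
FOLLOW(P) = {0, 1}
FOLLOW(Q) = {1}
FOLLOW(S) = {$, 1}
Therefore, FOLLOW(P) = {0, 1}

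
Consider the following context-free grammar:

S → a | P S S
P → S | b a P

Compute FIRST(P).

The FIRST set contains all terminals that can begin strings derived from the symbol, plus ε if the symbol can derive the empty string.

We compute FIRST(P) using the standard algorithm.
FIRST(P) = {a, b}
FIRST(S) = {a, b}
Therefore, FIRST(P) = {a, b}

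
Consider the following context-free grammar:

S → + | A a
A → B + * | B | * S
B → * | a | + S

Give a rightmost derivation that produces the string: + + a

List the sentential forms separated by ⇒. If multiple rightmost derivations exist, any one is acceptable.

S ⇒ A a ⇒ B a ⇒ + S a ⇒ + + a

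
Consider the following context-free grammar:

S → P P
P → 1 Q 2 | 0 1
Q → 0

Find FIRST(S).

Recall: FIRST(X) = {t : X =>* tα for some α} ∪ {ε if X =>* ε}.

We compute FIRST(S) using the standard algorithm.
FIRST(P) = {0, 1}
FIRST(Q) = {0}
FIRST(S) = {0, 1}
Therefore, FIRST(S) = {0, 1}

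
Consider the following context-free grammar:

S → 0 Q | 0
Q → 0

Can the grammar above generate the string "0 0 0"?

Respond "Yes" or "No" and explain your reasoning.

No - no valid derivation exists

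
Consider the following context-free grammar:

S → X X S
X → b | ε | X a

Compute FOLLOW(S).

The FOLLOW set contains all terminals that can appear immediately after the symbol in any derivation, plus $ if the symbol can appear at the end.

We compute FOLLOW(S) using the standard algorithm.
FOLLOW(S) starts with {$}.
FIRST(S) = {a, b}
FIRST(X) = {a, b, ε}
FOLLOW(S) = {$}
FOLLOW(X) = {a, b}
Therefore, FOLLOW(S) = {$}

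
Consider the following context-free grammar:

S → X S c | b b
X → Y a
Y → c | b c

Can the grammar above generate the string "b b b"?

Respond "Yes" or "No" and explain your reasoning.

No - no valid derivation exists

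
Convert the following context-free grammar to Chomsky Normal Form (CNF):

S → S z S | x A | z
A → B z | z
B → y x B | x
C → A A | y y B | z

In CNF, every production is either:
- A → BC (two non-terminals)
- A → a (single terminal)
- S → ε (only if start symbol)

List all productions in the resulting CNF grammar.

TZ → z; TX → x; S → z; A → z; TY → y; B → x; C → z; S → S X0; X0 → TZ S; S → TX A; A → B TZ; B → TY X1; X1 → TX B; C → A A; C → TY X2; X2 → TY B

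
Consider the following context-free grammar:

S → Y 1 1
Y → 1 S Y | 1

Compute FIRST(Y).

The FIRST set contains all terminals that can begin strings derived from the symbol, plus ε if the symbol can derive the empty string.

We compute FIRST(Y) using the standard algorithm.
FIRST(S) = {1}
FIRST(Y) = {1}
Therefore, FIRST(Y) = {1}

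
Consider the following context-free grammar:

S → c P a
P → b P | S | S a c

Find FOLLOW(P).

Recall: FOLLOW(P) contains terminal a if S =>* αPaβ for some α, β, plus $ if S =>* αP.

We compute FOLLOW(P) using the standard algorithm.
FOLLOW(S) starts with {$}.
FIRST(P) = {b, c}
FIRST(S) = {c}
FOLLOW(P) = {a}
FOLLOW(S) = {$, a}
Therefore, FOLLOW(P) = {a}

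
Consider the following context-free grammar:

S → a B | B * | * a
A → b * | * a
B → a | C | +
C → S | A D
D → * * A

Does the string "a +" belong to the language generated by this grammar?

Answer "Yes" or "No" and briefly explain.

Yes - a valid derivation exists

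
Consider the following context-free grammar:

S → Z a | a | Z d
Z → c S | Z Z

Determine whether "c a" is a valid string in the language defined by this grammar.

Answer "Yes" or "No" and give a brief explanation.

No - no valid derivation exists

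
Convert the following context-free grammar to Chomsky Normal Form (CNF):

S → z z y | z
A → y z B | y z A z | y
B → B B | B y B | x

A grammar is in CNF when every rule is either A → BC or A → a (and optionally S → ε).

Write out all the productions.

TZ → z; TY → y; S → z; A → y; B → x; S → TZ X0; X0 → TZ TY; A → TY X1; X1 → TZ B; A → TY X2; X2 → TZ X3; X3 → A TZ; B → B B; B → B X4; X4 → TY B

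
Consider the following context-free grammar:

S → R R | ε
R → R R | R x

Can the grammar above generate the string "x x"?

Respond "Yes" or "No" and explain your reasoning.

No - no valid derivation exists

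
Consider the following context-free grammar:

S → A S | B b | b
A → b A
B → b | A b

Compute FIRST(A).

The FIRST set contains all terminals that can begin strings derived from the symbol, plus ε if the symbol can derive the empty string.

We compute FIRST(A) using the standard algorithm.
FIRST(A) = {b}
FIRST(B) = {b}
FIRST(S) = {b}
Therefore, FIRST(A) = {b}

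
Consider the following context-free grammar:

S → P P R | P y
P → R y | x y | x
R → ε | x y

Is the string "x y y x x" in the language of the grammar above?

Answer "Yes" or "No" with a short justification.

No - no valid derivation exists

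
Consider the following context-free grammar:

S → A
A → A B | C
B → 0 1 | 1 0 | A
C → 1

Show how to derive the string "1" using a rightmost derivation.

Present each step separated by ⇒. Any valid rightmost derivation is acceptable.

S ⇒ A ⇒ C ⇒ 1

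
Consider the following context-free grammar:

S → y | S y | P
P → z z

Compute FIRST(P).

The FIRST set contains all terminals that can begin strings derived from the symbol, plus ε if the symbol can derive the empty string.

We compute FIRST(P) using the standard algorithm.
FIRST(P) = {z}
FIRST(S) = {y, z}
Therefore, FIRST(P) = {z}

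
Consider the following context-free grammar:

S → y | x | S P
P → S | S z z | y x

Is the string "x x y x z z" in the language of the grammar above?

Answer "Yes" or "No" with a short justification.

Yes - a valid derivation exists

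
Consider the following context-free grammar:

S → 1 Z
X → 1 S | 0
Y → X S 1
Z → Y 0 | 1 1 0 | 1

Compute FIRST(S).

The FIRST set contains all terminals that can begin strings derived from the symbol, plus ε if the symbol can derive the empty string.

We compute FIRST(S) using the standard algorithm.
FIRST(S) = {1}
FIRST(X) = {0, 1}
FIRST(Y) = {0, 1}
FIRST(Z) = {0, 1}
Therefore, FIRST(S) = {1}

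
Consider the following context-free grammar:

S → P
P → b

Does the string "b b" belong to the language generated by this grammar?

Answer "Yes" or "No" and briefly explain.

No - no valid derivation exists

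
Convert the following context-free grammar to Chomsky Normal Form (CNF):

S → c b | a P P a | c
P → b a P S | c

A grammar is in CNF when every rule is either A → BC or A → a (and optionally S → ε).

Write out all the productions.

TC → c; TB → b; TA → a; S → c; P → c; S → TC TB; S → TA X0; X0 → P X1; X1 → P TA; P → TB X2; X2 → TA X3; X3 → P S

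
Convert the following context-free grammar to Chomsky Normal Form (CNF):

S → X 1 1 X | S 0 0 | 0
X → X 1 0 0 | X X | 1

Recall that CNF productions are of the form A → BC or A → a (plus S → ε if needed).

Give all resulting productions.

T1 → 1; T0 → 0; S → 0; X → 1; S → X X0; X0 → T1 X1; X1 → T1 X; S → S X2; X2 → T0 T0; X → X X3; X3 → T1 X4; X4 → T0 T0; X → X X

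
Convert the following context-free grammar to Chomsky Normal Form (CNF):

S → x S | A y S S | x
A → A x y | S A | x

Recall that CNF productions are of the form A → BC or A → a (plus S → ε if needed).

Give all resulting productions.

TX → x; TY → y; S → x; A → x; S → TX S; S → A X0; X0 → TY X1; X1 → S S; A → A X2; X2 → TX TY; A → S A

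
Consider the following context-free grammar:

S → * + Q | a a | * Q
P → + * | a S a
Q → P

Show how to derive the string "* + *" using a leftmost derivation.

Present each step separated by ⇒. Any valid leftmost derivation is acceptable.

S ⇒ * Q ⇒ * P ⇒ * + *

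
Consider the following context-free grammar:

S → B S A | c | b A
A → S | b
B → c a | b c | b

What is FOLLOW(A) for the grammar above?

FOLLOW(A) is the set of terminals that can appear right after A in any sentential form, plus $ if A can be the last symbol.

We compute FOLLOW(A) using the standard algorithm.
FOLLOW(S) starts with {$}.
FIRST(A) = {b, c}
FIRST(B) = {b, c}
FIRST(S) = {b, c}
FOLLOW(A) = {$, b, c}
FOLLOW(B) = {b, c}
FOLLOW(S) = {$, b, c}
Therefore, FOLLOW(A) = {$, b, c}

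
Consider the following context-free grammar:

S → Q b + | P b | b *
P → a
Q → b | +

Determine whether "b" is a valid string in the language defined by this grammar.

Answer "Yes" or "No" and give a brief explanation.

No - no valid derivation exists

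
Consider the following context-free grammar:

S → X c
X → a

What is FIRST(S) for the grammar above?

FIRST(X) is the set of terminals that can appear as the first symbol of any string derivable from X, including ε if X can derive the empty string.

We compute FIRST(S) using the standard algorithm.
FIRST(S) = {a}
FIRST(X) = {a}
Therefore, FIRST(S) = {a}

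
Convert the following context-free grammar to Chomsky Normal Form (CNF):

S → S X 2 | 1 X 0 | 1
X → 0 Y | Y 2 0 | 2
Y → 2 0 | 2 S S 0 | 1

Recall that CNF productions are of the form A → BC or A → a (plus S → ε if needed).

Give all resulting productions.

T2 → 2; T1 → 1; T0 → 0; S → 1; X → 2; Y → 1; S → S X0; X0 → X T2; S → T1 X1; X1 → X T0; X → T0 Y; X → Y X2; X2 → T2 T0; Y → T2 T0; Y → T2 X3; X3 → S X4; X4 → S T0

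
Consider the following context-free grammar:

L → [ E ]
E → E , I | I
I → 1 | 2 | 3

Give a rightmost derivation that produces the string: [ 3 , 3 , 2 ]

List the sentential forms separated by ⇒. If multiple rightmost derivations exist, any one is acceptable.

L ⇒ [ E ] ⇒ [ E , I ] ⇒ [ E , 2 ] ⇒ [ E , I , 2 ] ⇒ [ E , 3 , 2 ] ⇒ [ I , 3 , 2 ] ⇒ [ 3 , 3 , 2 ]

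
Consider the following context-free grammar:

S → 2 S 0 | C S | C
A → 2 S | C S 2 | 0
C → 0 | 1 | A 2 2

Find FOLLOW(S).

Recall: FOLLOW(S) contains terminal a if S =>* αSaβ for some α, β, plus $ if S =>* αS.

We compute FOLLOW(S) using the standard algorithm.
FOLLOW(S) starts with {$}.
FIRST(A) = {0, 1, 2}
FIRST(C) = {0, 1, 2}
FIRST(S) = {0, 1, 2}
FOLLOW(A) = {2}
FOLLOW(C) = {$, 0, 1, 2}
FOLLOW(S) = {$, 0, 2}
Therefore, FOLLOW(S) = {$, 0, 2}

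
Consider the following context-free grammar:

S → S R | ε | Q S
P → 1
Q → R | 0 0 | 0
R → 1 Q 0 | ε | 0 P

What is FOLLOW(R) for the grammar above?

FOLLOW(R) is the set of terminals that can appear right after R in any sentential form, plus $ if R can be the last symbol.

We compute FOLLOW(R) using the standard algorithm.
FOLLOW(S) starts with {$}.
FIRST(P) = {1}
FIRST(Q) = {0, 1, ε}
FIRST(R) = {0, 1, ε}
FIRST(S) = {0, 1, ε}
FOLLOW(P) = {$, 0, 1}
FOLLOW(Q) = {$, 0, 1}
FOLLOW(R) = {$, 0, 1}
FOLLOW(S) = {$, 0, 1}
Therefore, FOLLOW(R) = {$, 0, 1}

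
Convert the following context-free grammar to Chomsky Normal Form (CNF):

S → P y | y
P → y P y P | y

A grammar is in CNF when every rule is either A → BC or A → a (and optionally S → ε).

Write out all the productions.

TY → y; S → y; P → y; S → P TY; P → TY X0; X0 → P X1; X1 → TY P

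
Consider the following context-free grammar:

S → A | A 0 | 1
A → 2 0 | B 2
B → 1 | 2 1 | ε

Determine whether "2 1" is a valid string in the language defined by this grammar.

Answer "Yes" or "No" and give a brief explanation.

No - no valid derivation exists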